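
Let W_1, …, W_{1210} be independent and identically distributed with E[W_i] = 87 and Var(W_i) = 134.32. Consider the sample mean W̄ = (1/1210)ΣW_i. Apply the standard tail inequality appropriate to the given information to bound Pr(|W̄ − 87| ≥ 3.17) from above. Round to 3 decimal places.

With mean and variance of each term known, Chebyshev's inequality bounds the deviation of the sum (or sample mean).
Var(W̄) = Var(W_i)/n = 134.32/1210 = 0.11101.
Chebyshev: Pr(|W̄ − 87| ≥ 3.17) ≤ Var(W̄)/(3.17)² = 134.32/(1210·3.17²) = 0.0110.

0.011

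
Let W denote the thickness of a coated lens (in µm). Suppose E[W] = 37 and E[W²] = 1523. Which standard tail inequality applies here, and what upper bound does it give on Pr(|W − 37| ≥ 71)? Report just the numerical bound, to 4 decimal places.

The first two moments determine the variance, so Chebyshev's inequality is the sharpest standard bound available.
Var(W) = E[W²] − (E[W])² = 1523 − 1369 = 154.
Chebyshev's inequality: Pr(|W − μ| ≥ t) ≤ Var(W)/t² = 154/5041 = 0.0305.

0.0305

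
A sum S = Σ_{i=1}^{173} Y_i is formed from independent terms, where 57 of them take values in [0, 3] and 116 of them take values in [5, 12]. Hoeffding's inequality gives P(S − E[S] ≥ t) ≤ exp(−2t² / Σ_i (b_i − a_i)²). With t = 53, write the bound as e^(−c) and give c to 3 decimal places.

Σ(b_i − a_i)² = 57·3² + 116·7² = 6197.
c = 2t² / 6197 = 2·53² / 6197 = 0.9066.

0.907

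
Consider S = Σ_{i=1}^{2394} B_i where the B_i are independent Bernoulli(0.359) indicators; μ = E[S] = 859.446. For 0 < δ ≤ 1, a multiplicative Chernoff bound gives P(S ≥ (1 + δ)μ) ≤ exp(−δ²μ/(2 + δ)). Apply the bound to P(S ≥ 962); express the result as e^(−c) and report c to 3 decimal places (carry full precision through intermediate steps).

5.774

Write 962 = (1 + δ)μ, so δ = 962/859.446 − 1 = 0.1193257…
Then the exponent is δ²μ/(2 + δ) = (962 − μ)² / (μ·(2 + δ)) = 5.774161.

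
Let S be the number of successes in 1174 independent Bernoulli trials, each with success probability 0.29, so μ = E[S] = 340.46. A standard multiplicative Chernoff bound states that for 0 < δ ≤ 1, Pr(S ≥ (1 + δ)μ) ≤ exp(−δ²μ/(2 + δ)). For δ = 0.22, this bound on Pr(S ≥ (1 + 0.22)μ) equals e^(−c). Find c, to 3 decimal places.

c = δ²μ/(2 + δ) = 0.22²·340.46/(2 + 0.22) = 7.4226.

7.423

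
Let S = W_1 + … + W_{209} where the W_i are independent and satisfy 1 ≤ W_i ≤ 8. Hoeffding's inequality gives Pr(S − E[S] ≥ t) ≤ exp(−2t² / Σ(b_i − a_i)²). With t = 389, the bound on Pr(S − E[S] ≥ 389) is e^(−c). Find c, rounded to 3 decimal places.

29.552

Σ(b_i − a_i)² = 209·(7)² = 10241.
c = 2t²/10241 = 2·389²/10241 = 29.5520.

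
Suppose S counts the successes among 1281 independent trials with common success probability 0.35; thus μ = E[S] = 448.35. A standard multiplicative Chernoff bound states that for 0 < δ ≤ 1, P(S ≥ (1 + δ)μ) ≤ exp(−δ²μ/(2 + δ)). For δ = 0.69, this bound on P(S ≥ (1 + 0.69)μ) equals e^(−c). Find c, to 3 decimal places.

79.353

c = δ²μ/(2 + δ) = 0.69²·448.35/(2 + 0.69) = 79.3529.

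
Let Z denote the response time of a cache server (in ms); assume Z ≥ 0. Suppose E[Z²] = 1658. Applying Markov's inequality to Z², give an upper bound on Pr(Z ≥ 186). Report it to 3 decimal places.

0.048

Since Z ≥ 0, the event {Z ≥ 186} is the same as {Z² ≥ 34596}.
Markov's inequality applied to Z² gives Pr(Z² ≥ 34596) ≤ E[Z²]/34596 = 1658/34596 = 0.0479.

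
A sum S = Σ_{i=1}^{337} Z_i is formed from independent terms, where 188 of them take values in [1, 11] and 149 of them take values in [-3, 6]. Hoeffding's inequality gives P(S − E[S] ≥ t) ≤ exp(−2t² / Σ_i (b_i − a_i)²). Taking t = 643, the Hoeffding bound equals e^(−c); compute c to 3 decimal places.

26.787

Σ(b_i − a_i)² = 188·10² + 149·9² = 30869.
c = 2t² / 30869 = 2·643² / 30869 = 26.7873.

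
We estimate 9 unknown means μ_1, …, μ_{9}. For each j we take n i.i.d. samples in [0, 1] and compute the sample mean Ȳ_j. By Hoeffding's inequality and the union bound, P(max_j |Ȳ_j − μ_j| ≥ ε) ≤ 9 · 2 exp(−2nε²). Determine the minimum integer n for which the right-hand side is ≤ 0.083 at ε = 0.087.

Need 2·9·exp(−2nε²) ≤ 0.083, i.e. exp(−2nε²) ≤ 0.083/18.
So 2nε² ≥ ln(18/0.083) = 5.379286.
Hence n ≥ 5.379286/(2·0.087²) = 355.350.
The smallest integer n is 356.

356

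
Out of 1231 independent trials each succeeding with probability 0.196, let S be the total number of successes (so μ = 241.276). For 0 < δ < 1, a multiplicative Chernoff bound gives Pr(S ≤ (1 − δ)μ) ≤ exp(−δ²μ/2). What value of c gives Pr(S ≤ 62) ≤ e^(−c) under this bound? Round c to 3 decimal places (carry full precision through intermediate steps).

66.604

Write 62 = (1 − δ)μ, so δ = 1 − 62/241.276 = 0.7430329…
Then the exponent is δ²μ/2 = (μ − 62)²/(2μ) = 66.603981.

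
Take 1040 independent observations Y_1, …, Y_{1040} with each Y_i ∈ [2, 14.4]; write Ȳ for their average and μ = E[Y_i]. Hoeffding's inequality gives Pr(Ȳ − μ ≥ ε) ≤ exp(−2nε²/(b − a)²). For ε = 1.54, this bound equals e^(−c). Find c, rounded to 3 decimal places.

32.082

c = 2nε²/(b − a)² = 2·1040·1.54² / 12.4² = 32.0820.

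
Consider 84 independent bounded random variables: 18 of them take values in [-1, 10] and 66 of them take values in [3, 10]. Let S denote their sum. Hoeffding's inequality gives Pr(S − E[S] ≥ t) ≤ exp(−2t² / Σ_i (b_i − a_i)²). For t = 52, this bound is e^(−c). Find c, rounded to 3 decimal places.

Σ(b_i − a_i)² = 18·11² + 66·7² = 5412.
c = 2t² / 5412 = 2·52² / 5412 = 0.9993.

0.999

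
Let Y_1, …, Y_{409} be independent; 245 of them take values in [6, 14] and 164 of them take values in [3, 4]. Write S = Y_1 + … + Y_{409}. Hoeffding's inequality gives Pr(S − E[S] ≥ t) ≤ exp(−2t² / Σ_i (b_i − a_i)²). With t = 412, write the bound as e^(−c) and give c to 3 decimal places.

21.427

Σ(b_i − a_i)² = 245·8² + 164·1² = 15844.
c = 2t² / 15844 = 2·412² / 15844 = 21.4269.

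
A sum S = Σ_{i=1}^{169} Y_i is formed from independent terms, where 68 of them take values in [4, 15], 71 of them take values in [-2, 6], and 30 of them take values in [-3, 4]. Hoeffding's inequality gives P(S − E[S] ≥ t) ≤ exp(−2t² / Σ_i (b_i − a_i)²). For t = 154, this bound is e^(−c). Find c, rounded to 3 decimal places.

3.330

Σ(b_i − a_i)² = 68·11² + 71·8² + 30·7² = 14242.
c = 2t² / 14242 = 2·154² / 14242 = 3.3304.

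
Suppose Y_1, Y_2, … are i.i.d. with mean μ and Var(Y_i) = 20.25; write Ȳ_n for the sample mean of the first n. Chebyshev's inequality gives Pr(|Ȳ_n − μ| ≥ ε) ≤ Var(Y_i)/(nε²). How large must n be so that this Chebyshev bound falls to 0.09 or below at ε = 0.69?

Require 20.25/(n·0.69²) ≤ 0.09, i.e. n ≥ 20.25/(0.09·0.69²) = 472.590.
The smallest integer n is 473.

473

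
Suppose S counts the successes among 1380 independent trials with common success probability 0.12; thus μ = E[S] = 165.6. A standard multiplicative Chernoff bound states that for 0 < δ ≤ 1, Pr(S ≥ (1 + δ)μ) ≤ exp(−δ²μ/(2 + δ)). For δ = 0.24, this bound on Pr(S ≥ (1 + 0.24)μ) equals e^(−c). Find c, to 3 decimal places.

4.258

c = δ²μ/(2 + δ) = 0.24²·165.6/(2 + 0.24) = 4.2583.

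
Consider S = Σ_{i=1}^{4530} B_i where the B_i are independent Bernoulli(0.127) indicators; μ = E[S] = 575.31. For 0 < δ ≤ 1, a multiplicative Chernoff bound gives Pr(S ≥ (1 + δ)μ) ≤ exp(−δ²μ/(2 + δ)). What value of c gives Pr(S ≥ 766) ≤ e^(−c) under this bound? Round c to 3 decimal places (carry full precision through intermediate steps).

Write 766 = (1 + δ)μ, so δ = 766/575.31 − 1 = 0.3314561…
Then the exponent is δ²μ/(2 + δ) = (766 − μ)² / (μ·(2 + δ)) = 27.109823.

27.110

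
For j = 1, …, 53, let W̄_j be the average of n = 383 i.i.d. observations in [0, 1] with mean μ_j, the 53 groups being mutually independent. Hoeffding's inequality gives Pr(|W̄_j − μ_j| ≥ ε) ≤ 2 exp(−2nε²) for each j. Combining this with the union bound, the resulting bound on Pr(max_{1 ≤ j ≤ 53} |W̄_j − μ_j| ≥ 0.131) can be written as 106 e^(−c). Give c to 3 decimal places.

13.145

Union bound over the 53 events: Pr(max_{1 ≤ j ≤ 53} |W̄_j − μ_j| ≥ 0.131) ≤ 53·2·exp(−2nε²) = 106 exp(−2·383·0.131²).
So c = 2·383·0.131² = 13.1453.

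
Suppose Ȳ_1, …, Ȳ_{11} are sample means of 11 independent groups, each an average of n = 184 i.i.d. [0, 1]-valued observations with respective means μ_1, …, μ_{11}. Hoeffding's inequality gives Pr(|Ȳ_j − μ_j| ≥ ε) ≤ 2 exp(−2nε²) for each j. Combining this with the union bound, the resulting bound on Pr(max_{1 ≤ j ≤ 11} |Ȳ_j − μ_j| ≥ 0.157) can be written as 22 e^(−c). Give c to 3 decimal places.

Union bound over the 11 events: Pr(max_{1 ≤ j ≤ 11} |Ȳ_j − μ_j| ≥ 0.157) ≤ 11·2·exp(−2nε²) = 22 exp(−2·184·0.157²).
So c = 2·184·0.157² = 9.0708.

9.071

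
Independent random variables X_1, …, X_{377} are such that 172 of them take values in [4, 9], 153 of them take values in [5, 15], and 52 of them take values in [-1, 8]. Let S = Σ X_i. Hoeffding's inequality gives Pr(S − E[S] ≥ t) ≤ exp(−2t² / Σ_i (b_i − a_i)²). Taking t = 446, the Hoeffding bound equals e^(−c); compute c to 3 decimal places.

16.707

Σ(b_i − a_i)² = 172·5² + 153·10² + 52·9² = 23812.
c = 2t² / 23812 = 2·446² / 23812 = 16.7072.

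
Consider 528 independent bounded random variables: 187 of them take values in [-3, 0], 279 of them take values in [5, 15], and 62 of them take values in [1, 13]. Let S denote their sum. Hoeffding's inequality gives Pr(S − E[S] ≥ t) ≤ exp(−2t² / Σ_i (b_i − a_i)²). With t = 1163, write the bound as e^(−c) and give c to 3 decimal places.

Σ(b_i − a_i)² = 187·3² + 279·10² + 62·12² = 38511.
c = 2t² / 38511 = 2·1163² / 38511 = 70.2433.

70.243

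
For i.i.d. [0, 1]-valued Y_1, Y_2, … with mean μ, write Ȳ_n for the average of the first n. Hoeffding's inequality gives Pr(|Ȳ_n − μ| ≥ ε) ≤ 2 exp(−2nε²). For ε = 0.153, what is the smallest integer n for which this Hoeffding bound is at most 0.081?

69

Require 2·exp(−2nε²) ≤ 0.081, i.e. 2nε² ≥ ln(2/0.081) = 3.206453.
So n ≥ 3.206453 / (2·0.153²) = 68.488.
The smallest integer n is 69.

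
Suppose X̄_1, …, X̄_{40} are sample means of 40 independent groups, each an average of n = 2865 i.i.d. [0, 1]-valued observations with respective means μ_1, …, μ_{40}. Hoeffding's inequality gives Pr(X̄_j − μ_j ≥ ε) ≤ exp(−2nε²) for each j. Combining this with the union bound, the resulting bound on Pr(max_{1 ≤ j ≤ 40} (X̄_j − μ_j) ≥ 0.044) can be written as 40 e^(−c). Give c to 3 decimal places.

11.093

Union bound over the 40 events: Pr(max_{1 ≤ j ≤ 40} (X̄_j − μ_j) ≥ 0.044) ≤ 40·exp(−2nε²) = 40 exp(−2·2865·0.044²).
So c = 2·2865·0.044² = 11.0933.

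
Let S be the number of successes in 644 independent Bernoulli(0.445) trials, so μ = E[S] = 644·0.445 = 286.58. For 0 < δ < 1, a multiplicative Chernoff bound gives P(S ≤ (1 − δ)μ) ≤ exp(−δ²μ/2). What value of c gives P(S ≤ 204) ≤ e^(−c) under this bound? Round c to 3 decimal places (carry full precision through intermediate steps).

Write 204 = (1 − δ)μ, so δ = 1 − 204/286.58 = 0.2881569…
Then the exponent is δ²μ/2 = (μ − 204)²/(2μ) = 11.897998.

11.898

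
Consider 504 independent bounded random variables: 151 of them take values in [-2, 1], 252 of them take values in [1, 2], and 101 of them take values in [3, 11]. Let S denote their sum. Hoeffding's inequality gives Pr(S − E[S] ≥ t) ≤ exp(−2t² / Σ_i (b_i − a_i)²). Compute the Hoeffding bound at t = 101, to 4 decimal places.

0.0799

Σ(b_i − a_i)² = 151·3² + 252·1² + 101·8² = 8075.
Exponent = 2·101² / 8075 = 2.52656.
Bound = exp(−2.52656) = 0.07993.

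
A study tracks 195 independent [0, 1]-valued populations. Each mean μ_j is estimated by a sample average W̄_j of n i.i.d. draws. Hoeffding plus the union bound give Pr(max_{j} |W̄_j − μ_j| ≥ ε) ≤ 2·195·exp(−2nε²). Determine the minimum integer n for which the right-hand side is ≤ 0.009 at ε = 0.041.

3176

Need 2·195·exp(−2nε²) ≤ 0.009, i.e. exp(−2nε²) ≤ 0.009/390.
So 2nε² ≥ ln(390/0.009) = 10.676677.
Hence n ≥ 10.676677/(2·0.041²) = 3175.692.
The smallest integer n is 3176.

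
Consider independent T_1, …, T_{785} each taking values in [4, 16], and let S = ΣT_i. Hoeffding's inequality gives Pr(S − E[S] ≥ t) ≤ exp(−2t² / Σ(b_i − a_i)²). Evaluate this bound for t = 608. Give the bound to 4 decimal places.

0.0014

Σ(b_i − a_i)² = 785·(12)² = 113040.
Exponent = 2·608²/113040 = 6.5404.
Bound = exp(−6.5404) = 0.00144.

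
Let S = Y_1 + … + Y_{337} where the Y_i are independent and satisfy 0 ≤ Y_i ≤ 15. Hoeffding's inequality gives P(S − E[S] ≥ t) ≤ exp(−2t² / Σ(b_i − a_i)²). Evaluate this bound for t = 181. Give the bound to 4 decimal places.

0.4214

Σ(b_i − a_i)² = 337·(15)² = 75825.
Exponent = 2·181²/75825 = 0.8641.
Bound = exp(−0.8641) = 0.42142.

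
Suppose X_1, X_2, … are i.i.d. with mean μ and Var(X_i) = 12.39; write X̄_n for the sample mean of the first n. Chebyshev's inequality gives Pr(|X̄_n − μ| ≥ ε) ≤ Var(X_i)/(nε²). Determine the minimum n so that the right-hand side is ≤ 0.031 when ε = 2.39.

Require 12.39/(n·2.39²) ≤ 0.031, i.e. n ≥ 12.39/(0.031·2.39²) = 69.970.
The smallest integer n is 70.

70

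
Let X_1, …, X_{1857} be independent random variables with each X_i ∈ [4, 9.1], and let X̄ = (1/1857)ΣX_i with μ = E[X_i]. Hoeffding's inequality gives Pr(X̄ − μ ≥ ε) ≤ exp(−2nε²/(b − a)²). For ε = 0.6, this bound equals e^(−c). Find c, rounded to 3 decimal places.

51.405

c = 2nε²/(b − a)² = 2·1857·0.6² / 5.1² = 51.4048.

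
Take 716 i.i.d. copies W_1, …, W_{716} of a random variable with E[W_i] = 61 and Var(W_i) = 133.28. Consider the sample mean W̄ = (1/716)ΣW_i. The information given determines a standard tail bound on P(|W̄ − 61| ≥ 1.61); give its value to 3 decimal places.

With mean and variance of each term known, Chebyshev's inequality bounds the deviation of the sum (or sample mean).
Var(W̄) = Var(W_i)/n = 133.28/716 = 0.18615.
Chebyshev: P(|W̄ − 61| ≥ 1.61) ≤ Var(W̄)/(1.61)² = 133.28/(716·1.61²) = 0.0718.

0.072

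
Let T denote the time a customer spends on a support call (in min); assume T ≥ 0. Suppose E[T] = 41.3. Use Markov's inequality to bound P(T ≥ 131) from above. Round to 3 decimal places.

Markov's inequality: for a non-negative random variable, P(T ≥ a) ≤ E[T]/a.
Here E[T] = 41.3 and a = 131, so the bound is 41.3/131 = 0.3153.

0.315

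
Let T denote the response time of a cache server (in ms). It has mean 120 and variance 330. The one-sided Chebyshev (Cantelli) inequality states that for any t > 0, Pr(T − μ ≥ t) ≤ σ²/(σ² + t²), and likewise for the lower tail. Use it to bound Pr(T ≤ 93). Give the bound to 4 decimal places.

0.3116

Here σ² = 330 and t = 27, so σ² + t² = 1059.
Cantelli's bound: 330/1059 = 0.3116.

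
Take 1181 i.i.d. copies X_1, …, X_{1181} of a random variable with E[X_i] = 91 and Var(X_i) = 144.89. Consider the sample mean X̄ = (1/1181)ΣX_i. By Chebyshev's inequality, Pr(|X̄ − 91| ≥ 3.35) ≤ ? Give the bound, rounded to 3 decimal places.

0.011

Var(X̄) = Var(X_i)/n = 144.89/1181 = 0.12268.
Chebyshev: Pr(|X̄ − 91| ≥ 3.35) ≤ Var(X̄)/(3.35)² = 144.89/(1181·3.35²) = 0.0109.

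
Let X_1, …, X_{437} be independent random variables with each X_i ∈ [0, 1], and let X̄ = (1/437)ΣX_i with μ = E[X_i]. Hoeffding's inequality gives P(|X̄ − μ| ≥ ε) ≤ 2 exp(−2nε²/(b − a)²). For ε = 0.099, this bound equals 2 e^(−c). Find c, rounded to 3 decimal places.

c = 2nε²/(b − a)² = 2·437·0.099² / 1² = 8.5661.

8.566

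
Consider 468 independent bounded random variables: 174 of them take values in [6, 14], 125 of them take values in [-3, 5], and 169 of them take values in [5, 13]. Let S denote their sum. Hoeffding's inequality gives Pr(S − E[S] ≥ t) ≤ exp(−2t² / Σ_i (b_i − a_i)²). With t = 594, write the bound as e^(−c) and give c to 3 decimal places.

23.560

Σ(b_i − a_i)² = 174·8² + 125·8² + 169·8² = 29952.
c = 2t² / 29952 = 2·594² / 29952 = 23.5601.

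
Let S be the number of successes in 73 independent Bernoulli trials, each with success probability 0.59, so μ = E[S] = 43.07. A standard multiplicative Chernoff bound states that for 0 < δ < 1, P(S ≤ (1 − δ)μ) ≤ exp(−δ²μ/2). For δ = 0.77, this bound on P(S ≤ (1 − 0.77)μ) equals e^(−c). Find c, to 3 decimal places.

12.768

c = δ²μ/2 = 0.77²·43.07/2 = 12.7681.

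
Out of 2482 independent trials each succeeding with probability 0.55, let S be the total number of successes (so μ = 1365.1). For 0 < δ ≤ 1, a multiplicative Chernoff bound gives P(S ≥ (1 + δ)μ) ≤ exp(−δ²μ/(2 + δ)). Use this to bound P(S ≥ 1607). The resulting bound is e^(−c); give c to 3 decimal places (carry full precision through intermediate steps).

Write 1607 = (1 + δ)μ, so δ = 1607/1365.1 − 1 = 0.1772031…
Then the exponent is δ²μ/(2 + δ) = (1607 − μ)² / (μ·(2 + δ)) = 19.688305.

19.688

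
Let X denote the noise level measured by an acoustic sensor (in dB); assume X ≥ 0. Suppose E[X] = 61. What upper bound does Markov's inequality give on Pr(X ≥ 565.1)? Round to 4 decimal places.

Markov's inequality: for a non-negative random variable, Pr(X ≥ a) ≤ E[X]/a.
Here E[X] = 61 and a = 565.1, so the bound is 61/565.1 = 0.1079.

0.1079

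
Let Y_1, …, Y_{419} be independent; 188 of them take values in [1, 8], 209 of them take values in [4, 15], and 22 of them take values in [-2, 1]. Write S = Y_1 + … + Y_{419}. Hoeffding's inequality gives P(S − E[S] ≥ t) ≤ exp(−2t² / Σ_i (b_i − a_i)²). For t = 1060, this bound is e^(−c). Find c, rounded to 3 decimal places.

Σ(b_i − a_i)² = 188·7² + 209·11² + 22·3² = 34699.
c = 2t² / 34699 = 2·1060² / 34699 = 64.7627.

64.763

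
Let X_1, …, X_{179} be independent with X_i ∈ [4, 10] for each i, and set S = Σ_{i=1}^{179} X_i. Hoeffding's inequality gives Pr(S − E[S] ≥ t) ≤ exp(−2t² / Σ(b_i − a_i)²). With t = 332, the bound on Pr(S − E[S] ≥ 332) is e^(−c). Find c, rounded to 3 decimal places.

Σ(b_i − a_i)² = 179·(6)² = 6444.
c = 2t²/6444 = 2·332²/6444 = 34.2098.

34.210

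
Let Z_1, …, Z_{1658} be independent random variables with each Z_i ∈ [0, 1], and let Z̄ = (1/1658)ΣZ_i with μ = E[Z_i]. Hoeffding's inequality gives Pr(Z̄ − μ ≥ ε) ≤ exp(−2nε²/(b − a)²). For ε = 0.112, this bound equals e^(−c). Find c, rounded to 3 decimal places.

41.596

c = 2nε²/(b − a)² = 2·1658·0.112² / 1² = 41.5959.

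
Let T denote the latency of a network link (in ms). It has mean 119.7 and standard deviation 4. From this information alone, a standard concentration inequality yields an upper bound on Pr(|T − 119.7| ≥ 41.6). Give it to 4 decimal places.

0.0092

Mean and variance are known, so Chebyshev's inequality applies.
Chebyshev: Pr(|T − μ| ≥ t) ≤ Var(T)/t².
Var(T) = σ² = 4² = 16.
Bound = 16 / 1730.56 = 0.0092.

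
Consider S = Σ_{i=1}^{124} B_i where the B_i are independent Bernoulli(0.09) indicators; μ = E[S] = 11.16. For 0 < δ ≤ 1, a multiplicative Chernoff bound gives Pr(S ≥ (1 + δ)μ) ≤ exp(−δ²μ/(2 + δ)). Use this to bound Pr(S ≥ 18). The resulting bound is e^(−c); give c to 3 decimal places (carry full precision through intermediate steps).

1.604

Write 18 = (1 + δ)μ, so δ = 18/11.16 − 1 = 0.6129032…
Then the exponent is δ²μ/(2 + δ) = (18 − μ)² / (μ·(2 + δ)) = 1.604444.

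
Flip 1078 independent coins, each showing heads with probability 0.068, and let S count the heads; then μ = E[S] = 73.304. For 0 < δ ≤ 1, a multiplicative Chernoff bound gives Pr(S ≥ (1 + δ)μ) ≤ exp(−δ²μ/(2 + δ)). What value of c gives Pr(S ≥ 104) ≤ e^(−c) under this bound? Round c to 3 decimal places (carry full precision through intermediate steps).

Write 104 = (1 + δ)μ, so δ = 104/73.304 − 1 = 0.4187493…
Then the exponent is δ²μ/(2 + δ) = (104 − μ)² / (μ·(2 + δ)) = 5.314287.

5.314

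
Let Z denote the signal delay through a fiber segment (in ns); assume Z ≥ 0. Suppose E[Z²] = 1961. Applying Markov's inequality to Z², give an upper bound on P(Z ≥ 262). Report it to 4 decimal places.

0.0286

Since Z ≥ 0, the event {Z ≥ 262} is the same as {Z² ≥ 68644}.
Markov's inequality applied to Z² gives P(Z² ≥ 68644) ≤ E[Z²]/68644 = 1961/68644 = 0.0286.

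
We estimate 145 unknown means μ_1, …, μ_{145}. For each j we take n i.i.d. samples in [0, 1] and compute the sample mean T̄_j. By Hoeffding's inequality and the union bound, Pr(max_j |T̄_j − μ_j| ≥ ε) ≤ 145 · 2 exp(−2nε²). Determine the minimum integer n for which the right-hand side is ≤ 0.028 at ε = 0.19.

129

Need 2·145·exp(−2nε²) ≤ 0.028, i.e. exp(−2nε²) ≤ 0.028/290.
So 2nε² ≥ ln(290/0.028) = 9.245432.
Hence n ≥ 9.245432/(2·0.19²) = 128.053.
The smallest integer n is 129.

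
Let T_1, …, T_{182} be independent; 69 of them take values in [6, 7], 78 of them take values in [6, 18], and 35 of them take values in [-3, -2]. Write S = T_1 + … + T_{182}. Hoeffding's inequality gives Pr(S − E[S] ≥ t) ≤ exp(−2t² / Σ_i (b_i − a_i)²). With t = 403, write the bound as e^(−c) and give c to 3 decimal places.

28.654

Σ(b_i − a_i)² = 69·1² + 78·12² + 35·1² = 11336.
c = 2t² / 11336 = 2·403² / 11336 = 28.6537.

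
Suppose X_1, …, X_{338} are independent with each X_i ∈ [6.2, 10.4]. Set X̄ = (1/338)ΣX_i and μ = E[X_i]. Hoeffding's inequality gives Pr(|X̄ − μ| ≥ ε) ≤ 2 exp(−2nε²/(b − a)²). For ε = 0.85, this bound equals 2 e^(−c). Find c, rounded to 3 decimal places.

c = 2nε²/(b − a)² = 2·338·0.85² / 4.2² = 27.6876.

27.688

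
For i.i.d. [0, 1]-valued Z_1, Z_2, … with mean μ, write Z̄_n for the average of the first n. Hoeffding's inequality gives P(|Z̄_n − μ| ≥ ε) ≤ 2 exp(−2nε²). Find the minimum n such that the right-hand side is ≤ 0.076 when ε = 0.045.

Require 2·exp(−2nε²) ≤ 0.076, i.e. 2nε² ≥ ln(2/0.076) = 3.270169.
So n ≥ 3.270169 / (2·0.045²) = 807.449.
The smallest integer n is 808.

808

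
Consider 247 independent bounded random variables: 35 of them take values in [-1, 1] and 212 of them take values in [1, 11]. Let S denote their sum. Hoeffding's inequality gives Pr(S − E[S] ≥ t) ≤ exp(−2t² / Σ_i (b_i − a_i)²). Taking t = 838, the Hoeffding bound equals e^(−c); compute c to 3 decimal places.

65.815

Σ(b_i − a_i)² = 35·2² + 212·10² = 21340.
c = 2t² / 21340 = 2·838² / 21340 = 65.8148.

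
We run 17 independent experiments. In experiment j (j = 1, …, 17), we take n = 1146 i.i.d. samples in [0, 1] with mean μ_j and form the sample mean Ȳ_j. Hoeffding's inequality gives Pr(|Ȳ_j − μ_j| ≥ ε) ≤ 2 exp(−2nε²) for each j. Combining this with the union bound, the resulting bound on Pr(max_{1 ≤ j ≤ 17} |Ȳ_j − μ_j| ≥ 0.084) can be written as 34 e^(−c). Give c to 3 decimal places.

16.172

Union bound over the 17 events: Pr(max_{1 ≤ j ≤ 17} |Ȳ_j − μ_j| ≥ 0.084) ≤ 17·2·exp(−2nε²) = 34 exp(−2·1146·0.084²).
So c = 2·1146·0.084² = 16.1724.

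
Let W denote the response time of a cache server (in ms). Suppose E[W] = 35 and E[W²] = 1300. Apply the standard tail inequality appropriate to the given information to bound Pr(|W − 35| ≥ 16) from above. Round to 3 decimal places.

0.293

The first two moments determine the variance, so Chebyshev's inequality is the sharpest standard bound available.
Var(W) = E[W²] − (E[W])² = 1300 − 1225 = 75.
Chebyshev's inequality: Pr(|W − μ| ≥ t) ≤ Var(W)/t² = 75/256 = 0.2930.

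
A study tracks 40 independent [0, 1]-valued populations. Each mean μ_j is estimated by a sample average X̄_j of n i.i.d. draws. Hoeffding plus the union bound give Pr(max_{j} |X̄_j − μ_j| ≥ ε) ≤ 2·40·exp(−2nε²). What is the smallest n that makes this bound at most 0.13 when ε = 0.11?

Need 2·40·exp(−2nε²) ≤ 0.13, i.e. exp(−2nε²) ≤ 0.13/80.
So 2nε² ≥ ln(80/0.13) = 6.422247.
Hence n ≥ 6.422247/(2·0.11²) = 265.382.
The smallest integer n is 266.

266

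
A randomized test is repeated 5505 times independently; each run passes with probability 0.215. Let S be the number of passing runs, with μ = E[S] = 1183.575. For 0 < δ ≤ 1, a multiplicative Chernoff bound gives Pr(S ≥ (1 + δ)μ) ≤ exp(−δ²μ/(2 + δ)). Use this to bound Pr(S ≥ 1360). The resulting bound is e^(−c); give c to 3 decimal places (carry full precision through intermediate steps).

12.237

Write 1360 = (1 + δ)μ, so δ = 1360/1183.575 − 1 = 0.1490611…
Then the exponent is δ²μ/(2 + δ) = (1360 − μ)² / (μ·(2 + δ)) = 12.237021.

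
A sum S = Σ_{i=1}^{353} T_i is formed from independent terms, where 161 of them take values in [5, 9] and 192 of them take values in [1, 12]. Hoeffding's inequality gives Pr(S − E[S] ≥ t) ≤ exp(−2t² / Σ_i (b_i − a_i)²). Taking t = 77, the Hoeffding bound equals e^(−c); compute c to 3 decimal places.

Σ(b_i − a_i)² = 161·4² + 192·11² = 25808.
c = 2t² / 25808 = 2·77² / 25808 = 0.4595.

0.459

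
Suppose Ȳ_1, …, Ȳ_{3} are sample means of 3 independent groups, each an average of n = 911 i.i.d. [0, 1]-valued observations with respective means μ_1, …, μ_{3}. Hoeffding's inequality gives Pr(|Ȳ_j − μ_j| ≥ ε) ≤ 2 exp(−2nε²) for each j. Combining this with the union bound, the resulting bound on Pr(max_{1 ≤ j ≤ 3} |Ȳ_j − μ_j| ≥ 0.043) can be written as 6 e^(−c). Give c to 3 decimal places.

Union bound over the 3 events: Pr(max_{1 ≤ j ≤ 3} |Ȳ_j − μ_j| ≥ 0.043) ≤ 3·2·exp(−2nε²) = 6 exp(−2·911·0.043²).
So c = 2·911·0.043² = 3.3689.

3.369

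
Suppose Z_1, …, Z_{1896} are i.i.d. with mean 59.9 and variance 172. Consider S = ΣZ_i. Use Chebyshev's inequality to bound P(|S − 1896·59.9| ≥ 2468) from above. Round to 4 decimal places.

0.0535

Var(S) = n·Var(Z_i) = 1896·172 = 326112.
Chebyshev: P(|S − 1896·59.9| ≥ 2468) ≤ Var(S)/2468² = 326112/6091024 = 0.0535.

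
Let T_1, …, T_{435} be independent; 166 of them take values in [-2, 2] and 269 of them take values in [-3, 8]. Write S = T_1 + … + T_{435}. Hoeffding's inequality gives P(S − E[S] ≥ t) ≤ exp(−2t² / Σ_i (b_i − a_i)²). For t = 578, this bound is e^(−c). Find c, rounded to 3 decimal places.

18.979

Σ(b_i − a_i)² = 166·4² + 269·11² = 35205.
c = 2t² / 35205 = 2·578² / 35205 = 18.9793.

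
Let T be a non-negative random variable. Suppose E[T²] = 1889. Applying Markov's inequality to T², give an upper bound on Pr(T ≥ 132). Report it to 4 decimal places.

Since T ≥ 0, the event {T ≥ 132} is the same as {T² ≥ 17424}.
Markov's inequality applied to T² gives Pr(T² ≥ 17424) ≤ E[T²]/17424 = 1889/17424 = 0.1084.

0.1084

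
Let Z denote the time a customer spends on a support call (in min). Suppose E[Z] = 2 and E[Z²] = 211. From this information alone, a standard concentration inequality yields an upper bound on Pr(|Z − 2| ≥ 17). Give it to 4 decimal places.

0.7163

The first two moments determine the variance, so Chebyshev's inequality is the sharpest standard bound available.
Var(Z) = E[Z²] − (E[Z])² = 211 − 4 = 207.
Chebyshev's inequality: Pr(|Z − μ| ≥ t) ≤ Var(Z)/t² = 207/289 = 0.7163.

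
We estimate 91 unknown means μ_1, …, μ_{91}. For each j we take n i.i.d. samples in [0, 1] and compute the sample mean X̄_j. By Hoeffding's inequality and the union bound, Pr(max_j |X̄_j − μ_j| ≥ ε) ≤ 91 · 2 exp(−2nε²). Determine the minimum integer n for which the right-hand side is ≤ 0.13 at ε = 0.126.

Need 2·91·exp(−2nε²) ≤ 0.13, i.e. exp(−2nε²) ≤ 0.13/182.
So 2nε² ≥ ln(182/0.13) = 7.244228.
Hence n ≥ 7.244228/(2·0.126²) = 228.150.
The smallest integer n is 229.

229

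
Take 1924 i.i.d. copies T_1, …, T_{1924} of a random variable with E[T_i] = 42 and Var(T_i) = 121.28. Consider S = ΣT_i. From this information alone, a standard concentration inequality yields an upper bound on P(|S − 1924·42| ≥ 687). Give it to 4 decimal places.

0.4944

With mean and variance of each term known, Chebyshev's inequality bounds the deviation of the sum (or sample mean).
Var(S) = n·Var(T_i) = 1924·121.28 = 233342.72.
Chebyshev: P(|S − 1924·42| ≥ 687) ≤ Var(S)/687² = 233342.72/471969 = 0.4944.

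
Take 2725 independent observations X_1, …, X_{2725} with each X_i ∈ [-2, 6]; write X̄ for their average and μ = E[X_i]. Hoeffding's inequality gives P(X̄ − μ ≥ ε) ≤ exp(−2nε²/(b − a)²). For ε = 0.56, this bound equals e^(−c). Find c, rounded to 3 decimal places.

c = 2nε²/(b − a)² = 2·2725·0.56² / 8² = 26.7050.

26.705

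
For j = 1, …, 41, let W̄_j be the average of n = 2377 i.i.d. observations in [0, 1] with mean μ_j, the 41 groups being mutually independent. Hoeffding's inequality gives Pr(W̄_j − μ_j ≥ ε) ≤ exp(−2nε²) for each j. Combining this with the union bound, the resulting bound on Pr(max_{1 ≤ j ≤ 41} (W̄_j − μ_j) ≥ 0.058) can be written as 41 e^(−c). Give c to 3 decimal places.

Union bound over the 41 events: Pr(max_{1 ≤ j ≤ 41} (W̄_j − μ_j) ≥ 0.058) ≤ 41·exp(−2nε²) = 41 exp(−2·2377·0.058²).
So c = 2·2377·0.058² = 15.9925.

15.992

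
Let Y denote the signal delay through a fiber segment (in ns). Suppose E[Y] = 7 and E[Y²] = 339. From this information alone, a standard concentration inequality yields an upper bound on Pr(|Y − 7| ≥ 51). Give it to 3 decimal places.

The first two moments determine the variance, so Chebyshev's inequality is the sharpest standard bound available.
Var(Y) = E[Y²] − (E[Y])² = 339 − 49 = 290.
Chebyshev's inequality: Pr(|Y − μ| ≥ t) ≤ Var(Y)/t² = 290/2601 = 0.1115.

0.111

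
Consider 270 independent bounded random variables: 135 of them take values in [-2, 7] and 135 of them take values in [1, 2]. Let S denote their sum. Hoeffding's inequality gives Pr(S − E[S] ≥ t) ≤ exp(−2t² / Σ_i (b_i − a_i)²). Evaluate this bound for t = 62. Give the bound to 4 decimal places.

Σ(b_i − a_i)² = 135·9² + 135·1² = 11070.
Exponent = 2·62² / 11070 = 0.69449.
Bound = exp(−0.69449) = 0.49933.

0.4993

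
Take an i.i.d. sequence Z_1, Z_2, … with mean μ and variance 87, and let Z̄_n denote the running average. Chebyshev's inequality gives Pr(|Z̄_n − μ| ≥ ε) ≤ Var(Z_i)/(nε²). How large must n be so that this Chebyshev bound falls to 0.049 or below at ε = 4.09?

107

Require 87/(n·4.09²) ≤ 0.049, i.e. n ≥ 87/(0.049·4.09²) = 106.139.
The smallest integer n is 107.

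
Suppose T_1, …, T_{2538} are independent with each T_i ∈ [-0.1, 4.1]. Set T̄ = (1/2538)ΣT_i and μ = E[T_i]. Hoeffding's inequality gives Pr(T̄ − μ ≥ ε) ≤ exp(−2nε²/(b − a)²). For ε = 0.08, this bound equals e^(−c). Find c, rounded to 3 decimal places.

1.842

c = 2nε²/(b − a)² = 2·2538·0.08² / 4.2² = 1.8416.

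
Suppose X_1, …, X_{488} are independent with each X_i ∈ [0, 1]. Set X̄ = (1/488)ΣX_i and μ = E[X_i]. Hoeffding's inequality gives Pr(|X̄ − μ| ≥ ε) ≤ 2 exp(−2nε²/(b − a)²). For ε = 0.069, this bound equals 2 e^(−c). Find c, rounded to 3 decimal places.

c = 2nε²/(b − a)² = 2·488·0.069² / 1² = 4.6467.

4.647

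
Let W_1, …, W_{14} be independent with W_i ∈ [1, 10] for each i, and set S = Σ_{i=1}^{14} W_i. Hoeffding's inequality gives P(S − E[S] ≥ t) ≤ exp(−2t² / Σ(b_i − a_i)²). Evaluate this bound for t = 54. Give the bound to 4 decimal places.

Σ(b_i − a_i)² = 14·(9)² = 1134.
Exponent = 2·54²/1134 = 5.1429.
Bound = exp(−5.1429) = 0.00584.

0.0058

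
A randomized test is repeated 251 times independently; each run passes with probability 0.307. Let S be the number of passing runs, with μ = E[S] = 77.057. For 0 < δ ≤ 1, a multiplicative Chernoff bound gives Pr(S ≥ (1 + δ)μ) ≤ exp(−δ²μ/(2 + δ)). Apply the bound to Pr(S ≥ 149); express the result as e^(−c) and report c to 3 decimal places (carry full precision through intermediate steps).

22.896

Write 149 = (1 + δ)μ, so δ = 149/77.057 − 1 = 0.9336335…
Then the exponent is δ²μ/(2 + δ) = (149 − μ)² / (μ·(2 + δ)) = 22.895974.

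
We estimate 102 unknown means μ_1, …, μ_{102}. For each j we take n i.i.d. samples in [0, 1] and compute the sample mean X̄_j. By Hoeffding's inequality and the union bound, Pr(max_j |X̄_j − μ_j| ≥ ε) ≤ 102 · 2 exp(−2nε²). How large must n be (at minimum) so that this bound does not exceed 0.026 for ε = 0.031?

4666

Need 2·102·exp(−2nε²) ≤ 0.026, i.e. exp(−2nε²) ≤ 0.026/204.
So 2nε² ≥ ln(204/0.026) = 8.967779.
Hence n ≥ 8.967779/(2·0.031²) = 4665.858.
The smallest integer n is 4666.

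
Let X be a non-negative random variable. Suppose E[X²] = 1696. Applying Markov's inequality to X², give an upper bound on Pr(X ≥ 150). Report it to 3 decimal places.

Since X ≥ 0, the event {X ≥ 150} is the same as {X² ≥ 22500}.
Markov's inequality applied to X² gives Pr(X² ≥ 22500) ≤ E[X²]/22500 = 1696/22500 = 0.0754.

0.075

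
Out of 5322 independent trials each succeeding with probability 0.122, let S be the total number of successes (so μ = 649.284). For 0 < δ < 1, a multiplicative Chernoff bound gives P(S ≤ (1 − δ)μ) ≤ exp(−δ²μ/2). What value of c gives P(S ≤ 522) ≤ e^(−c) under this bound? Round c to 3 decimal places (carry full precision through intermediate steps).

Write 522 = (1 − δ)μ, so δ = 1 − 522/649.284 = 0.1960375…
Then the exponent is δ²μ/2 = (μ − 522)²/(2μ) = 12.476217.

12.476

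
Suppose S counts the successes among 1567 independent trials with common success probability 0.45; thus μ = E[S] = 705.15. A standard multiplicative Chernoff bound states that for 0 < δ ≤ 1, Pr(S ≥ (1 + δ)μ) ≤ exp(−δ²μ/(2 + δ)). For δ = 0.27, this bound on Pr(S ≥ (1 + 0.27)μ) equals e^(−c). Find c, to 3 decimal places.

c = δ²μ/(2 + δ) = 0.27²·705.15/(2 + 0.27) = 22.6456.

22.646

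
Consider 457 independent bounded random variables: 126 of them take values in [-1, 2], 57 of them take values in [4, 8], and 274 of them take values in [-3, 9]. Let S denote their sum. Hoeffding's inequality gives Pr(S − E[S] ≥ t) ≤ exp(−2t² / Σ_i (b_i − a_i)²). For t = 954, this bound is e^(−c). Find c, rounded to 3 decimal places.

43.859

Σ(b_i − a_i)² = 126·3² + 57·4² + 274·12² = 41502.
c = 2t² / 41502 = 2·954² / 41502 = 43.8589.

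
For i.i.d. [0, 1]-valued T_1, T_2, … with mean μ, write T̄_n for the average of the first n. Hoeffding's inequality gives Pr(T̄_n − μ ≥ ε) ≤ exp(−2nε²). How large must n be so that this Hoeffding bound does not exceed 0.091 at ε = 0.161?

47

Require exp(−2nε²) ≤ 0.091, i.e. 2nε² ≥ ln(1/0.091) = 2.396896.
So n ≥ 2.396896 / (2·0.161²) = 46.235.
The smallest integer n is 47.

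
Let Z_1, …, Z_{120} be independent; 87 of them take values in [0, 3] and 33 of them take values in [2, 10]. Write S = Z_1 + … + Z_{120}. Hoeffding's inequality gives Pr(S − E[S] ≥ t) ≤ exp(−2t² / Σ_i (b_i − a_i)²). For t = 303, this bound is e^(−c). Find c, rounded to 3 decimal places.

63.426

Σ(b_i − a_i)² = 87·3² + 33·8² = 2895.
c = 2t² / 2895 = 2·303² / 2895 = 63.4259.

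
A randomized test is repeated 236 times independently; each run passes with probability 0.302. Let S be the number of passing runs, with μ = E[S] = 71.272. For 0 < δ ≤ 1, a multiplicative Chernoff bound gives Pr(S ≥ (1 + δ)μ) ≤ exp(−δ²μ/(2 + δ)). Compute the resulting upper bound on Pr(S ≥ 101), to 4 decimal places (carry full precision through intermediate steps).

0.0059

Write 101 = (1 + δ)μ, so δ = 101/71.272 − 1 = 0.4171063…
Then the exponent is δ²μ/(2 + δ) = (101 − μ)² / (μ·(2 + δ)) = 5.129992.
Bound = exp(−5.129992) = 0.00592.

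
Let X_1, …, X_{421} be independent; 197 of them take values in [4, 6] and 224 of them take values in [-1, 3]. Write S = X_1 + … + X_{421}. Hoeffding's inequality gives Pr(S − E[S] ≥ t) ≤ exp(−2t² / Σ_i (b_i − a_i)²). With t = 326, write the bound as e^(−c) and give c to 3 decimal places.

Σ(b_i − a_i)² = 197·2² + 224·4² = 4372.
c = 2t² / 4372 = 2·326² / 4372 = 48.6167.

48.617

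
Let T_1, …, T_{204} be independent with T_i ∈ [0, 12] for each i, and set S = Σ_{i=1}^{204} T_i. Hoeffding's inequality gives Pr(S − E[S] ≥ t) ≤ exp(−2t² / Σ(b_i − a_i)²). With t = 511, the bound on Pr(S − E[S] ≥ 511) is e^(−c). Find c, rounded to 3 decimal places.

17.778

Σ(b_i − a_i)² = 204·(12)² = 29376.
c = 2t²/29376 = 2·511²/29376 = 17.7778.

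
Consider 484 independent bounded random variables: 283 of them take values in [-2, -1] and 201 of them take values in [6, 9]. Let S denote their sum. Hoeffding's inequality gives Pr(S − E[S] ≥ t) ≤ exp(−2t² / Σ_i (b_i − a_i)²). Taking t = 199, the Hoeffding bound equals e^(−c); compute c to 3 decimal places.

Σ(b_i − a_i)² = 283·1² + 201·3² = 2092.
c = 2t² / 2092 = 2·199² / 2092 = 37.8595.

37.859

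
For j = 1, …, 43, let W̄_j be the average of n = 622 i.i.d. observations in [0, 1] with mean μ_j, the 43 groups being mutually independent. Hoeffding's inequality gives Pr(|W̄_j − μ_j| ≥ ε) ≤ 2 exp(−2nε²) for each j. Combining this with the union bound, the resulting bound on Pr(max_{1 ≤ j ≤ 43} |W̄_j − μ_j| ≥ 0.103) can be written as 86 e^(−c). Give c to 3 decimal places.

Union bound over the 43 events: Pr(max_{1 ≤ j ≤ 43} |W̄_j − μ_j| ≥ 0.103) ≤ 43·2·exp(−2nε²) = 86 exp(−2·622·0.103²).
So c = 2·622·0.103² = 13.1976.

13.198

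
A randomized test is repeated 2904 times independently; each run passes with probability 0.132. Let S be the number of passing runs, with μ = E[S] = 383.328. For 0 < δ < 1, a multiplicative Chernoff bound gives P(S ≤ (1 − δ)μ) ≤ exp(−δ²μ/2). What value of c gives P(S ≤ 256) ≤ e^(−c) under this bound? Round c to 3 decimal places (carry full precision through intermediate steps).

21.147

Write 256 = (1 − δ)μ, so δ = 1 − 256/383.328 = 0.3321646…
Then the exponent is δ²μ/2 = (μ − 256)²/(2μ) = 21.146928.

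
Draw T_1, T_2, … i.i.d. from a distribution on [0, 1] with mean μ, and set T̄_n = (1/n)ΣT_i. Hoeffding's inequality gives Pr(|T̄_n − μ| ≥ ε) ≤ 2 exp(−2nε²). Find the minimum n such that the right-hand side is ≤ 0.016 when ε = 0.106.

215

Require 2·exp(−2nε²) ≤ 0.016, i.e. 2nε² ≥ ln(2/0.016) = 4.828314.
So n ≥ 4.828314 / (2·0.106²) = 214.859.
The smallest integer n is 215.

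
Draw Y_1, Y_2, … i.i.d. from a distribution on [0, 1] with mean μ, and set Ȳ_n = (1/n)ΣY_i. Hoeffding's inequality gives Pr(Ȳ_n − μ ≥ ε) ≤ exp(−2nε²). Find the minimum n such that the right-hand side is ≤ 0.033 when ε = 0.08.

267

Require exp(−2nε²) ≤ 0.033, i.e. 2nε² ≥ ln(1/0.033) = 3.411248.
So n ≥ 3.411248 / (2·0.08²) = 266.504.
The smallest integer n is 267.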